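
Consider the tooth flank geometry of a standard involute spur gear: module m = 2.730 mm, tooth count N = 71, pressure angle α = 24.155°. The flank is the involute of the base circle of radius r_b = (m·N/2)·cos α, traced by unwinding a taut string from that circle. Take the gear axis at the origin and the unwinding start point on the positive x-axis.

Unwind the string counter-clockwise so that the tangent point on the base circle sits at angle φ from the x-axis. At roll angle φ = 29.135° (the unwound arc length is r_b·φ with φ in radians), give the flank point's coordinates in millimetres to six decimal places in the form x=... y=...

pitch radius r_p = m·N/2 = 2.730·71/2 = 96.915000
base radius r_b = r_p·cos α = 96.915000·cos 24.155° = 88.429296
roll angle φ = 29.135° = 0.50850168 rad
x = r_b·(cos φ + φ·sin φ) = 88.429296·(0.87347497 + 0.50850168·0.48686905) = 99.133547
y = r_b·(sin φ − φ·cos φ) = 88.429296·(0.48686905 − 0.50850168·0.87347497) = 3.776422

x=99.133547 y=3.776422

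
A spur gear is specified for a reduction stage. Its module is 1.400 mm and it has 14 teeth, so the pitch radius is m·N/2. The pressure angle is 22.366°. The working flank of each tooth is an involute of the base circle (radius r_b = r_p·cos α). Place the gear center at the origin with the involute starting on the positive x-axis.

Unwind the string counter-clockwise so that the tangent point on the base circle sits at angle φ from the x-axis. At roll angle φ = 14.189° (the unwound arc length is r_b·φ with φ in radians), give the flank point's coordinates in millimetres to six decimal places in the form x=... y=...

x=9.336420 y=0.045600

pitch radius r_p = m·N/2 = 1.400·14/2 = 9.800000
base radius r_b = r_p·cos α = 9.800000·cos 22.366° = 9.062766
roll angle φ = 14.189° = 0.24764477 rad
x = r_b·(cos φ + φ·sin φ) = 9.062766·(0.96949243 + 0.24764477·0.24512126) = 9.336420
y = r_b·(sin φ − φ·cos φ) = 9.062766·(0.24512126 − 0.24764477·0.96949243) = 0.045600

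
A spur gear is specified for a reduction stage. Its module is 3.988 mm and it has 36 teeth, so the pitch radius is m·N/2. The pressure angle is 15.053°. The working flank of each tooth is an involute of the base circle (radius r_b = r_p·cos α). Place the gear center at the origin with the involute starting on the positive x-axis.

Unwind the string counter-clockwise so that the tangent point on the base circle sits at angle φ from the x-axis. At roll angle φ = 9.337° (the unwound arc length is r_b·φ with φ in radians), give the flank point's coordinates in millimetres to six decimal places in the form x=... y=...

pitch radius r_p = m·N/2 = 3.988·36/2 = 71.784000
base radius r_b = r_p·cos α = 71.784000·cos 15.053° = 69.320804
roll angle φ = 9.337° = 0.16296139 rad
x = r_b·(cos φ + φ·sin φ) = 69.320804·(0.98675115 + 0.16296139·0.16224107) = 70.235158
y = r_b·(sin φ − φ·cos φ) = 69.320804·(0.16224107 − 0.16296139·0.98675115) = 0.099734

x=70.235158 y=0.099734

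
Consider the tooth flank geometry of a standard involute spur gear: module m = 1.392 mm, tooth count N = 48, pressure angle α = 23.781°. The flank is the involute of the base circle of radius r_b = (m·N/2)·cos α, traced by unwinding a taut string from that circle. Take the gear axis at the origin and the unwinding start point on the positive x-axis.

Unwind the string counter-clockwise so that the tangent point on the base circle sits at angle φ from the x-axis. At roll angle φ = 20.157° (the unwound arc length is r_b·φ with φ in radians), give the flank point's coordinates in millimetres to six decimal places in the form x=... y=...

pitch radius r_p = m·N/2 = 1.392·48/2 = 33.408000
base radius r_b = r_p·cos α = 33.408000·cos 23.781° = 30.571442
roll angle φ = 20.157° = 0.35180602 rad
x = r_b·(cos φ + φ·sin φ) = 30.571442·(0.93875190 + 0.35180602·0.34459377) = 32.405180
y = r_b·(sin φ − φ·cos φ) = 30.571442·(0.34459377 − 0.35180602·0.93875190) = 0.438248

x=32.405180 y=0.438248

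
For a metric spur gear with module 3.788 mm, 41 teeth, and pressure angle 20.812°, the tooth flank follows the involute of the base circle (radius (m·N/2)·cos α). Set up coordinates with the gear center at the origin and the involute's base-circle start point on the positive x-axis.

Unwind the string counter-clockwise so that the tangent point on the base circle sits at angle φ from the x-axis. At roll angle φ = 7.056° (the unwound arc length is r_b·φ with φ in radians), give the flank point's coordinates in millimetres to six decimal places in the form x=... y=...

pitch radius r_p = m·N/2 = 3.788·41/2 = 77.654000
base radius r_b = r_p·cos α = 77.654000·cos 20.812° = 72.587176
roll angle φ = 7.056° = 0.12315043 rad
x = r_b·(cos φ + φ·sin φ) = 72.587176·(0.99242656 + 0.12315043·0.12283938) = 73.135520
y = r_b·(sin φ − φ·cos φ) = 72.587176·(0.12283938 − 0.12315043·0.99242656) = 0.045122

x=73.135520 y=0.045122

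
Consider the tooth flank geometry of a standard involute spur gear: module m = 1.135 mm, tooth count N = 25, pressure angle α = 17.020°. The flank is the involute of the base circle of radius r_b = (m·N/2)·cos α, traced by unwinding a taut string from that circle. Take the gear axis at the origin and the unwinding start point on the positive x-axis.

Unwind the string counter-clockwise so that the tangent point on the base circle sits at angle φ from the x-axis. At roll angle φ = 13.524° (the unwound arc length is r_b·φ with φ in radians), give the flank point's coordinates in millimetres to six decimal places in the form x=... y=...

pitch radius r_p = m·N/2 = 1.135·25/2 = 14.187500
base radius r_b = r_p·cos α = 14.187500·cos 17.020° = 13.566125
roll angle φ = 13.524° = 0.23603833 rad
x = r_b·(cos φ + φ·sin φ) = 13.566125·(0.97227205 + 0.23603833·0.23385265) = 13.938790
y = r_b·(sin φ − φ·cos φ) = 13.566125·(0.23385265 − 0.23603833·0.97227205) = 0.059137

x=13.938790 y=0.059137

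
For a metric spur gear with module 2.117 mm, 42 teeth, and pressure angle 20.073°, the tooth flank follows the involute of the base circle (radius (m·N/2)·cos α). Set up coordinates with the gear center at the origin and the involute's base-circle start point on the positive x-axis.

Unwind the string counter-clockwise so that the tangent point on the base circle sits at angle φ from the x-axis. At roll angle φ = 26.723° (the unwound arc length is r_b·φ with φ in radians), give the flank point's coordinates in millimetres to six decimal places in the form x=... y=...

pitch radius r_p = m·N/2 = 2.117·42/2 = 44.457000
base radius r_b = r_p·cos α = 44.457000·cos 20.073° = 41.756508
roll angle φ = 26.723° = 0.46640434 rad
x = r_b·(cos φ + φ·sin φ) = 41.756508·(0.89319095 + 0.46640434·0.44967758) = 46.054193
y = r_b·(sin φ − φ·cos φ) = 41.756508·(0.44967758 − 0.46640434·0.89319095) = 1.381700

x=46.054193 y=1.381700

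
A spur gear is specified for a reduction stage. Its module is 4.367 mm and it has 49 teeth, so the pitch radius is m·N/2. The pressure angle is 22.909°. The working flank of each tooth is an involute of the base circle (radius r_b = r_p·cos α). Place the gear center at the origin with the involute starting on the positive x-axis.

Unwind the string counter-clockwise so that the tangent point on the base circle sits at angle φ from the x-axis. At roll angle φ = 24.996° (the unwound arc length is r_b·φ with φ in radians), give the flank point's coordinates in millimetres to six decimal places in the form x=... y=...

pitch radius r_p = m·N/2 = 4.367·49/2 = 106.991500
base radius r_b = r_p·cos α = 106.991500·cos 22.909° = 98.552467
roll angle φ = 24.996° = 0.43626250 rad
x = r_b·(cos φ + φ·sin φ) = 98.552467·(0.90633729 + 0.43626250·0.42255499) = 107.489420
y = r_b·(sin φ − φ·cos φ) = 98.552467·(0.42255499 − 0.43626250·0.90633729) = 2.676095

x=107.489420 y=2.676095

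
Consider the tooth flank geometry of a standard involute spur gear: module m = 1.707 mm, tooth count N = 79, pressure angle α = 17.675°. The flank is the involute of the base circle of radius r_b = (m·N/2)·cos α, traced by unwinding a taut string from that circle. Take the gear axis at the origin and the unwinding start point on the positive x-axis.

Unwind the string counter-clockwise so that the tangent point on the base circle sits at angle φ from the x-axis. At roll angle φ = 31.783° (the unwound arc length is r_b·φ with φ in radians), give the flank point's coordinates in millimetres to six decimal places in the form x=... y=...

pitch radius r_p = m·N/2 = 1.707·79/2 = 67.426500
base radius r_b = r_p·cos α = 67.426500·cos 17.675° = 64.243568
roll angle φ = 31.783° = 0.55471800 rad
x = r_b·(cos φ + φ·sin φ) = 64.243568·(0.85004901 + 0.55471800·0.52670360) = 73.380351
y = r_b·(sin φ − φ·cos φ) = 64.243568·(0.52670360 − 0.55471800·0.85004901) = 3.544069

x=73.380351 y=3.544069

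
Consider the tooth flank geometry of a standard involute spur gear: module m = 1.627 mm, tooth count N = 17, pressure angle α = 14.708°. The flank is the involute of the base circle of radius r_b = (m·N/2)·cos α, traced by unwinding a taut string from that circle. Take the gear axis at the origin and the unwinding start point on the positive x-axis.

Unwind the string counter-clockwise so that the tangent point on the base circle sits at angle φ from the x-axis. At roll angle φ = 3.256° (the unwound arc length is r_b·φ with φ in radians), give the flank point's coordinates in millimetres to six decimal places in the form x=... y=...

x=13.397921 y=0.000818

pitch radius r_p = m·N/2 = 1.627·17/2 = 13.829500
base radius r_b = r_p·cos α = 13.829500·cos 14.708° = 13.376339
roll angle φ = 3.256° = 0.05682792 rad
x = r_b·(cos φ + φ·sin φ) = 13.376339·(0.99838573 + 0.05682792·0.05679734) = 13.397921
y = r_b·(sin φ − φ·cos φ) = 13.376339·(0.05679734 − 0.05682792·0.99838573) = 0.000818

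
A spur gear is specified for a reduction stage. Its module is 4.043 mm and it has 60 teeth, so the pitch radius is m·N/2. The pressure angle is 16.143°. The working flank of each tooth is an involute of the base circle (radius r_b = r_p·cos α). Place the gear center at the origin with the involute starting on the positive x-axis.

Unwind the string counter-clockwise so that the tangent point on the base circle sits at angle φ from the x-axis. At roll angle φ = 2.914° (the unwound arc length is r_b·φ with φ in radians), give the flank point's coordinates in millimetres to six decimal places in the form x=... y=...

x=116.658211 y=0.005108

pitch radius r_p = m·N/2 = 4.043·60/2 = 121.290000
base radius r_b = r_p·cos α = 121.290000·cos 16.143° = 116.507628
roll angle φ = 2.914° = 0.05085889 rad
x = r_b·(cos φ + φ·sin φ) = 116.507628·(0.99870697 + 0.05085889·0.05083697) = 116.658211
y = r_b·(sin φ − φ·cos φ) = 116.507628·(0.05083697 − 0.05085889·0.99870697) = 0.005108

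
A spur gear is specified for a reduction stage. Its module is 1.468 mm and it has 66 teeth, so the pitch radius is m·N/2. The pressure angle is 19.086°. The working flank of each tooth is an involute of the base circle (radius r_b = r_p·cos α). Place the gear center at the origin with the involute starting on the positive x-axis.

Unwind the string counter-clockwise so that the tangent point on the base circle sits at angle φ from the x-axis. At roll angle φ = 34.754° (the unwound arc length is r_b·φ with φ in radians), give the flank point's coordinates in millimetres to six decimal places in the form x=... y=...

pitch radius r_p = m·N/2 = 1.468·66/2 = 48.444000
base radius r_b = r_p·cos α = 48.444000·cos 19.086° = 45.780977
roll angle φ = 34.754° = 0.60657173 rad
x = r_b·(cos φ + φ·sin φ) = 45.780977·(0.82160714 + 0.60657173·0.57005412) = 53.444065
y = r_b·(sin φ − φ·cos φ) = 45.780977·(0.57005412 − 0.60657173·0.82160714) = 3.282059

x=53.444065 y=3.282059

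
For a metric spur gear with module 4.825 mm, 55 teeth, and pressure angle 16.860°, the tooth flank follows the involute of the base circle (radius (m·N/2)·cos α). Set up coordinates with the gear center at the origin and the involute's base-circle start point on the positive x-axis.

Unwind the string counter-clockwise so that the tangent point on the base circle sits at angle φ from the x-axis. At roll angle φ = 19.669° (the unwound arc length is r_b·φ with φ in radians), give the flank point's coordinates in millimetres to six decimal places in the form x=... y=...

x=134.247456 y=1.692312

pitch radius r_p = m·N/2 = 4.825·55/2 = 132.687500
base radius r_b = r_p·cos α = 132.687500·cos 16.860° = 126.984100
roll angle φ = 19.669° = 0.34328881 rad
x = r_b·(cos φ + φ·sin φ) = 126.984100·(0.94165279 + 0.34328881·0.33658582) = 134.247456
y = r_b·(sin φ − φ·cos φ) = 126.984100·(0.33658582 − 0.34328881·0.94165279) = 1.692312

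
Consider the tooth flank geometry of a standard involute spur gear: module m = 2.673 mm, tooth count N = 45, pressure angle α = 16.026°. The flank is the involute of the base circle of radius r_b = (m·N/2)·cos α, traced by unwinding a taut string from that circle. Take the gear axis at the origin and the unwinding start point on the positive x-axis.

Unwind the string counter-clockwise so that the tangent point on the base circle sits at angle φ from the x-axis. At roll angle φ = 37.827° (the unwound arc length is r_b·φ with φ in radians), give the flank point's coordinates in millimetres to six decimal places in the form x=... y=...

x=69.063089 y=5.306816

pitch radius r_p = m·N/2 = 2.673·45/2 = 60.142500
base radius r_b = r_p·cos α = 60.142500·cos 16.026° = 57.805153
roll angle φ = 37.827° = 0.66020570 rad
x = r_b·(cos φ + φ·sin φ) = 57.805153·(0.78986610 + 0.66020570·0.61327934) = 69.063089
y = r_b·(sin φ − φ·cos φ) = 57.805153·(0.61327934 − 0.66020570·0.78986610) = 5.306816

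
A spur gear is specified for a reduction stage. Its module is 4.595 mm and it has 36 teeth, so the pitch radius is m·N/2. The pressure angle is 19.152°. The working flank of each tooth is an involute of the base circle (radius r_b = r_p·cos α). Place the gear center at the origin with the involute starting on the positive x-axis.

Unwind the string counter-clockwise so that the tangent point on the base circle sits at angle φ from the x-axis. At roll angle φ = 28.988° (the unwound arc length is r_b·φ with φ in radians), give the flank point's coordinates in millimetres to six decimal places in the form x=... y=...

x=87.501047 y=3.287287

pitch radius r_p = m·N/2 = 4.595·36/2 = 82.710000
base radius r_b = r_p·cos α = 82.710000·cos 19.152° = 78.132130
roll angle φ = 28.988° = 0.50593604 rad
x = r_b·(cos φ + φ·sin φ) = 78.132130·(0.87472123 + 0.50593604·0.48462643) = 87.501047
y = r_b·(sin φ − φ·cos φ) = 78.132130·(0.48462643 − 0.50593604·0.87472123) = 3.287287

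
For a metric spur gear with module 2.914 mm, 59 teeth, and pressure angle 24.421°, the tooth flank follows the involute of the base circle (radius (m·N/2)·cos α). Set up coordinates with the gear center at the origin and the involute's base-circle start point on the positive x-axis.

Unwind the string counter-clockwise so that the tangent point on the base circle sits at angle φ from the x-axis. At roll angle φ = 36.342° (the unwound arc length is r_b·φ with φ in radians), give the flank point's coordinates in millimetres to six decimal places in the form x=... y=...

pitch radius r_p = m·N/2 = 2.914·59/2 = 85.963000
base radius r_b = r_p·cos α = 85.963000·cos 24.421° = 78.272079
roll angle φ = 36.342° = 0.63428756 rad
x = r_b·(cos φ + φ·sin φ) = 78.272079·(0.80549410 + 0.63428756·0.59260380) = 92.468701
y = r_b·(sin φ − φ·cos φ) = 78.272079·(0.59260380 − 0.63428756·0.80549410) = 6.393961

x=92.468701 y=6.393961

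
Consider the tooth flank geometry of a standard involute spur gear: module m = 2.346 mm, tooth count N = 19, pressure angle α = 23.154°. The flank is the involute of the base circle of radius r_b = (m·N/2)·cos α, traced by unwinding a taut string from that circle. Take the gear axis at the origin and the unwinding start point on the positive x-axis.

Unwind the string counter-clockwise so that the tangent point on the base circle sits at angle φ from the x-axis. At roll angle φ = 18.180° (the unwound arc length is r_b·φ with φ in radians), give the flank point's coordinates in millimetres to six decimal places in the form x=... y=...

x=21.497548 y=0.216020

pitch radius r_p = m·N/2 = 2.346·19/2 = 22.287000
base radius r_b = r_p·cos α = 22.287000·cos 23.154° = 20.491812
roll angle φ = 18.180° = 0.31730086 rad
x = r_b·(cos φ + φ·sin φ) = 20.491812·(0.95008102 + 0.31730086·0.31200330) = 21.497548
y = r_b·(sin φ − φ·cos φ) = 20.491812·(0.31200330 − 0.31730086·0.95008102) = 0.216020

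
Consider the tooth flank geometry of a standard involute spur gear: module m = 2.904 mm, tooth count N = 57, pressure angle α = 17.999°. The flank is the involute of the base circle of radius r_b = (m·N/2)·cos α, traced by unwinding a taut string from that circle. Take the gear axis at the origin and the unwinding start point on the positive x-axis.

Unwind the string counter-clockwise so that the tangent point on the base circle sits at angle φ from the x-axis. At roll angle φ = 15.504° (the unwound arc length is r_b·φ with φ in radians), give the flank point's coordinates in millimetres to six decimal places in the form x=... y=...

x=81.542941 y=0.516071

pitch radius r_p = m·N/2 = 2.904·57/2 = 82.764000
base radius r_b = r_p·cos α = 82.764000·cos 17.999° = 78.713688
roll angle φ = 15.504° = 0.27059585 rad
x = r_b·(cos φ + φ·sin φ) = 78.713688·(0.96361179 + 0.27059585·0.26730565) = 81.542941
y = r_b·(sin φ − φ·cos φ) = 78.713688·(0.26730565 − 0.27059585·0.96361179) = 0.516071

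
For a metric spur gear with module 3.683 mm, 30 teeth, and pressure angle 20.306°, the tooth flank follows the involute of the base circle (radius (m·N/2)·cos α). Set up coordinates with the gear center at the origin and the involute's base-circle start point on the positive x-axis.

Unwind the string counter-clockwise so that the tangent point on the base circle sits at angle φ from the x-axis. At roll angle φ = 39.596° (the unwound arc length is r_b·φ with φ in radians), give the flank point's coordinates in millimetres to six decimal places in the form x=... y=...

pitch radius r_p = m·N/2 = 3.683·30/2 = 55.245000
base radius r_b = r_p·cos α = 55.245000·cos 20.306° = 51.811667
roll angle φ = 39.596° = 0.69108057 rad
x = r_b·(cos φ + φ·sin φ) = 51.811667·(0.77055774 + 0.69108057·0.63737020) = 62.745581
y = r_b·(sin φ − φ·cos φ) = 51.811667·(0.63737020 − 0.69108057·0.77055774) = 5.432594

x=62.745581 y=5.432594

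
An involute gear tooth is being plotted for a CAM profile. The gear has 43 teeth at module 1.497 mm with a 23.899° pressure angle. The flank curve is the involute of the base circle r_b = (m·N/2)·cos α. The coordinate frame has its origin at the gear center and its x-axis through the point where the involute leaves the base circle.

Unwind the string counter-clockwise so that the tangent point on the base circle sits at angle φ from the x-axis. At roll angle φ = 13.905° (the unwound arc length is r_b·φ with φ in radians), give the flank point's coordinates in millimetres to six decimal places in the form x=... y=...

pitch radius r_p = m·N/2 = 1.497·43/2 = 32.185500
base radius r_b = r_p·cos α = 32.185500·cos 23.899° = 29.425948
roll angle φ = 13.905° = 0.24268803 rad
x = r_b·(cos φ + φ·sin φ) = 29.425948·(0.97069551 + 0.24268803·0.24031275) = 30.279788
y = r_b·(sin φ − φ·cos φ) = 29.425948·(0.24031275 − 0.24268803·0.97069551) = 0.139378

x=30.279788 y=0.139378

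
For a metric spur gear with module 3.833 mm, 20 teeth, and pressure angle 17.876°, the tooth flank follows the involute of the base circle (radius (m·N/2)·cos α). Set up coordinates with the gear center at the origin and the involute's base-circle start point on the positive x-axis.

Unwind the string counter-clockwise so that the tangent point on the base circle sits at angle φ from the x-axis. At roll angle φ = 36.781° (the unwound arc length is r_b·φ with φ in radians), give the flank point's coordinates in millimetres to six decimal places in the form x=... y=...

x=43.239293 y=3.086220

pitch radius r_p = m·N/2 = 3.833·20/2 = 38.330000
base radius r_b = r_p·cos α = 38.330000·cos 17.876° = 36.479545
roll angle φ = 36.781° = 0.64194955 rad
x = r_b·(cos φ + φ·sin φ) = 36.479545·(0.80092997 + 0.64194955·0.59875803) = 43.239293
y = r_b·(sin φ − φ·cos φ) = 36.479545·(0.59875803 − 0.64194955·0.80092997) = 3.086220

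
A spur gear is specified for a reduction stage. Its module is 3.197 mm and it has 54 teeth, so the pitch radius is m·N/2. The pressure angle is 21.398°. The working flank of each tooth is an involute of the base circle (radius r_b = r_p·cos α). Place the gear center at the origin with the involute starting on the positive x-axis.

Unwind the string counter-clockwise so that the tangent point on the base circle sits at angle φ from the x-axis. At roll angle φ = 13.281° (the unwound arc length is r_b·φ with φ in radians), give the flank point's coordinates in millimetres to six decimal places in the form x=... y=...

pitch radius r_p = m·N/2 = 3.197·54/2 = 86.319000
base radius r_b = r_p·cos α = 86.319000·cos 21.398° = 80.368906
roll angle φ = 13.281° = 0.23179718 rad
x = r_b·(cos φ + φ·sin φ) = 80.368906·(0.97325511 + 0.23179718·0.22972701) = 82.499099
y = r_b·(sin φ − φ·cos φ) = 80.368906·(0.22972701 − 0.23179718·0.97325511) = 0.331861

x=82.499099 y=0.331861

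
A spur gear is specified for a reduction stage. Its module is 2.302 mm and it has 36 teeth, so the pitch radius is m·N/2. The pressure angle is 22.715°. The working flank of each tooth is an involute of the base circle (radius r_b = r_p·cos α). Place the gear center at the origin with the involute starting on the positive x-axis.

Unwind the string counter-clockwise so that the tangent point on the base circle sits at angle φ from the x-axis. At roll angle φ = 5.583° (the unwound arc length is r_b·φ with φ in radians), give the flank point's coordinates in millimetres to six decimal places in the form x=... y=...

pitch radius r_p = m·N/2 = 2.302·36/2 = 41.436000
base radius r_b = r_p·cos α = 41.436000·cos 22.715° = 38.222101
roll angle φ = 5.583° = 0.09744173 rad
x = r_b·(cos φ + φ·sin φ) = 38.222101·(0.99525631 + 0.09744173·0.09728761) = 38.403128
y = r_b·(sin φ − φ·cos φ) = 38.222101·(0.09728761 − 0.09744173·0.99525631) = 0.011776

x=38.403128 y=0.011776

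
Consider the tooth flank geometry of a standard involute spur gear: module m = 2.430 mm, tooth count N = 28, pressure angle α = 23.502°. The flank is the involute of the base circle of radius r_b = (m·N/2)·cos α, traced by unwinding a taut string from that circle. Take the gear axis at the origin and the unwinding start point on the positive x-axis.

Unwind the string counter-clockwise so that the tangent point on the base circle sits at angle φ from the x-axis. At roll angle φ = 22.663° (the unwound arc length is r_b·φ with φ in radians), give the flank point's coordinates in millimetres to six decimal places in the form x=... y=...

x=33.543813 y=0.633547

pitch radius r_p = m·N/2 = 2.430·28/2 = 34.020000
base radius r_b = r_p·cos α = 34.020000·cos 23.502° = 31.197910
roll angle φ = 22.663° = 0.39554397 rad
x = r_b·(cos φ + φ·sin φ) = 31.197910·(0.92278710 + 0.39554397·0.38531021) = 33.543813
y = r_b·(sin φ − φ·cos φ) = 31.197910·(0.38531021 − 0.39554397·0.92278710) = 0.633547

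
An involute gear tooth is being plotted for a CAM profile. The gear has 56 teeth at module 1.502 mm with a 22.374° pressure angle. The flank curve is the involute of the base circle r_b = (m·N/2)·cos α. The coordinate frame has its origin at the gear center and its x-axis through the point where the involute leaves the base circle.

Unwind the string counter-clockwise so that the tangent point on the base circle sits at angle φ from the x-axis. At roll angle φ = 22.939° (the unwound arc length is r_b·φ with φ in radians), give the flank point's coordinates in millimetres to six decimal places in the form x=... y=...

pitch radius r_p = m·N/2 = 1.502·56/2 = 42.056000
base radius r_b = r_p·cos α = 42.056000·cos 22.374° = 38.889976
roll angle φ = 22.939° = 0.40036108 rad
x = r_b·(cos φ + φ·sin φ) = 38.889976·(0.92092032 + 0.40036108·0.38975089) = 41.883004
y = r_b·(sin φ − φ·cos φ) = 38.889976·(0.38975089 − 0.40036108·0.92092032) = 0.818643

x=41.883004 y=0.818643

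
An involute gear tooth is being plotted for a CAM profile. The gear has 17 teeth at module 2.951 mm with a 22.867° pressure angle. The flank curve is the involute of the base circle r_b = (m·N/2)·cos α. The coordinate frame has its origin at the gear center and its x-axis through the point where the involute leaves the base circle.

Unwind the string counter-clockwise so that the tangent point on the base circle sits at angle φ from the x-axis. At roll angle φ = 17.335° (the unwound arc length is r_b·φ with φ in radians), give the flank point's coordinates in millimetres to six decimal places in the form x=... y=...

pitch radius r_p = m·N/2 = 2.951·17/2 = 25.083500
base radius r_b = r_p·cos α = 25.083500·cos 22.867° = 23.112172
roll angle φ = 17.335° = 0.30255283 rad
x = r_b·(cos φ + φ·sin φ) = 23.112172·(0.95457897 + 0.30255283·0.29795805) = 24.145910
y = r_b·(sin φ − φ·cos φ) = 23.112172·(0.29795805 − 0.30255283·0.95457897) = 0.211418

x=24.145910 y=0.211418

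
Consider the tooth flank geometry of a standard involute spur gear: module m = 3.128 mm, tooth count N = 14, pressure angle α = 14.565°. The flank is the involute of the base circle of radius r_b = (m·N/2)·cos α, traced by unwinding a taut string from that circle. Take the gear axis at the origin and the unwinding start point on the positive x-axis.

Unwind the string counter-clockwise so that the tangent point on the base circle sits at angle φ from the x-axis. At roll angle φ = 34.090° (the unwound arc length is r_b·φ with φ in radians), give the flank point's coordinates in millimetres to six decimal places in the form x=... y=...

x=24.617913 y=1.435879

pitch radius r_p = m·N/2 = 3.128·14/2 = 21.896000
base radius r_b = r_p·cos α = 21.896000·cos 14.565° = 21.192328
roll angle φ = 34.090° = 0.59498274 rad
x = r_b·(cos φ + φ·sin φ) = 21.192328·(0.82815817 + 0.59498274·0.56049446) = 24.617913
y = r_b·(sin φ − φ·cos φ) = 21.192328·(0.56049446 − 0.59498274·0.82815817) = 1.435879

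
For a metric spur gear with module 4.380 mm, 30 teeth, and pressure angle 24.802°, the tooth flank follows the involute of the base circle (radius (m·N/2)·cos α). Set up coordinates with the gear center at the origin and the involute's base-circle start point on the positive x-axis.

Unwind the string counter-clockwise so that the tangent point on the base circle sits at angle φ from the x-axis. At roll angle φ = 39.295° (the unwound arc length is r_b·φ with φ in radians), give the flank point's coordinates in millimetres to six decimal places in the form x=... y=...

pitch radius r_p = m·N/2 = 4.380·30/2 = 65.700000
base radius r_b = r_p·cos α = 65.700000·cos 24.802° = 59.640018
roll angle φ = 39.295° = 0.68582713 rad
x = r_b·(cos φ + φ·sin φ) = 59.640018·(0.77389548 + 0.68582713·0.63331334) = 72.059393
y = r_b·(sin φ − φ·cos φ) = 59.640018·(0.63331334 − 0.68582713·0.77389548) = 6.116372

x=72.059393 y=6.116372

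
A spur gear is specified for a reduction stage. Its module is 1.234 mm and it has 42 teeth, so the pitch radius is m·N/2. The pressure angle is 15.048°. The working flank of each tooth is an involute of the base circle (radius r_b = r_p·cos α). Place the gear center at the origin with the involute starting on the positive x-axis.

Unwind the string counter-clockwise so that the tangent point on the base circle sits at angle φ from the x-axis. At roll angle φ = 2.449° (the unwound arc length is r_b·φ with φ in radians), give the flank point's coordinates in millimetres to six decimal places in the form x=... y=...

pitch radius r_p = m·N/2 = 1.234·42/2 = 25.914000
base radius r_b = r_p·cos α = 25.914000·cos 15.048° = 25.025374
roll angle φ = 2.449° = 0.04274311 rad
x = r_b·(cos φ + φ·sin φ) = 25.025374·(0.99908665 + 0.04274311·0.04273010) = 25.048224
y = r_b·(sin φ − φ·cos φ) = 25.025374·(0.04273010 − 0.04274311·0.99908665) = 0.000651

x=25.048224 y=0.000651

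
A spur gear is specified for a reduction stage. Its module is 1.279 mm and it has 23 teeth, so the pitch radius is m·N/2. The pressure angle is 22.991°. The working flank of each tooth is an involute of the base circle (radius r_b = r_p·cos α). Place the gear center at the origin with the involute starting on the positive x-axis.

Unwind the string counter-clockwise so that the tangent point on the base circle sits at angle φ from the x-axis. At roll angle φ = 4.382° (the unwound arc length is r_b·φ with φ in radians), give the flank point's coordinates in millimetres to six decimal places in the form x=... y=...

pitch radius r_p = m·N/2 = 1.279·23/2 = 14.708500
base radius r_b = r_p·cos α = 14.708500·cos 22.991° = 13.540148
roll angle φ = 4.382° = 0.07648033 rad
x = r_b·(cos φ + φ·sin φ) = 13.540148·(0.99707681 + 0.07648033·0.07640579) = 13.579690
y = r_b·(sin φ − φ·cos φ) = 13.540148·(0.07640579 − 0.07648033·0.99707681) = 0.002018

x=13.579690 y=0.002018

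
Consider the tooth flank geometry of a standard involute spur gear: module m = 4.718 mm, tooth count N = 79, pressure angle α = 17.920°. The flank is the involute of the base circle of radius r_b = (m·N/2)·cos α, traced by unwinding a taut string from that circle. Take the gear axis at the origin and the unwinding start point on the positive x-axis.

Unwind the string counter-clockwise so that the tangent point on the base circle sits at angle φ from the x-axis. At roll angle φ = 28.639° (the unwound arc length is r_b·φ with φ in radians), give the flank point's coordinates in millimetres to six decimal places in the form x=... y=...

x=198.106826 y=7.198677

pitch radius r_p = m·N/2 = 4.718·79/2 = 186.361000
base radius r_b = r_p·cos α = 186.361000·cos 17.920° = 177.320080
roll angle φ = 28.639° = 0.49984484 rad
x = r_b·(cos φ + φ·sin φ) = 177.320080·(0.87765694 + 0.49984484·0.47928937) = 198.106826
y = r_b·(sin φ − φ·cos φ) = 177.320080·(0.47928937 − 0.49984484·0.87765694) = 7.198677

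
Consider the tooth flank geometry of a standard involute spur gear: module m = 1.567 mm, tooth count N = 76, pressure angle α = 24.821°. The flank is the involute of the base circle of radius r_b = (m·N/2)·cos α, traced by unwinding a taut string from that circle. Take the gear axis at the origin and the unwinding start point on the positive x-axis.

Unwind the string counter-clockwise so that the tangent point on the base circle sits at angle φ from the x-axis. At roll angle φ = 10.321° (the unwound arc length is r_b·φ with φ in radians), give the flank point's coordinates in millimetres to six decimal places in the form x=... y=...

x=54.915112 y=0.104960

pitch radius r_p = m·N/2 = 1.567·76/2 = 59.546000
base radius r_b = r_p·cos α = 59.546000·cos 24.821° = 54.045360
roll angle φ = 10.321° = 0.18013543 rad
x = r_b·(cos φ + φ·sin φ) = 54.045360·(0.98381944 + 0.18013543·0.17916282) = 54.915112
y = r_b·(sin φ − φ·cos φ) = 54.045360·(0.17916282 − 0.18013543·0.98381944) = 0.104960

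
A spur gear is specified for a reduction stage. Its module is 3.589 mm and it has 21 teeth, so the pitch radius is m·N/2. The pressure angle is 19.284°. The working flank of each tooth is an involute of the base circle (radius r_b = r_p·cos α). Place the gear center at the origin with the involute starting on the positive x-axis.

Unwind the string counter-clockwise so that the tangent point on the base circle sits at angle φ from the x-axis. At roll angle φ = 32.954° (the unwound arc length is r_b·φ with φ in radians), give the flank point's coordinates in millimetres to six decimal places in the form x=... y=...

pitch radius r_p = m·N/2 = 3.589·21/2 = 37.684500
base radius r_b = r_p·cos α = 37.684500·cos 19.284° = 35.570144
roll angle φ = 32.954° = 0.57515580 rad
x = r_b·(cos φ + φ·sin φ) = 35.570144·(0.83910756 + 0.57515580·0.54396553) = 40.975827
y = r_b·(sin φ − φ·cos φ) = 35.570144·(0.54396553 − 0.57515580·0.83910756) = 2.182155

x=40.975827 y=2.182155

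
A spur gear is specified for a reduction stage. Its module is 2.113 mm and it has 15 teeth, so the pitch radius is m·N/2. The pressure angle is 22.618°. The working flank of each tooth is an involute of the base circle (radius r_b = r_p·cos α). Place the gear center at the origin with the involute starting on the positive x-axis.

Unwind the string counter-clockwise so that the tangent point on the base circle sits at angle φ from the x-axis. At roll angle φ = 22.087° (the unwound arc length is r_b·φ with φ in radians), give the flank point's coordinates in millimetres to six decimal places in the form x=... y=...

x=15.675545 y=0.275206

pitch radius r_p = m·N/2 = 2.113·15/2 = 15.847500
base radius r_b = r_p·cos α = 15.847500·cos 22.618° = 14.628660
roll angle φ = 22.087° = 0.38549087 rad
x = r_b·(cos φ + φ·sin φ) = 14.628660·(0.92661397 + 0.38549087·0.37601403) = 15.675545
y = r_b·(sin φ − φ·cos φ) = 14.628660·(0.37601403 − 0.38549087·0.92661397) = 0.275206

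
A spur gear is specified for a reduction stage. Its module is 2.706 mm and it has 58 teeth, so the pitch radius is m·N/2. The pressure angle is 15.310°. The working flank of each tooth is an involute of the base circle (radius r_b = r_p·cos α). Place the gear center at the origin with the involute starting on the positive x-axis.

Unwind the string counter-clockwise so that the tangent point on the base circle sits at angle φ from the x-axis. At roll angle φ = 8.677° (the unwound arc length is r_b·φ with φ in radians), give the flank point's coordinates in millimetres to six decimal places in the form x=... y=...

x=76.552048 y=0.087429

pitch radius r_p = m·N/2 = 2.706·58/2 = 78.474000
base radius r_b = r_p·cos α = 78.474000·cos 15.310° = 75.689064
roll angle φ = 8.677° = 0.15144222 rad
x = r_b·(cos φ + φ·sin φ) = 75.689064·(0.98855453 + 0.15144222·0.15086400) = 76.552048
y = r_b·(sin φ − φ·cos φ) = 75.689064·(0.15086400 − 0.15144222·0.98855453) = 0.087429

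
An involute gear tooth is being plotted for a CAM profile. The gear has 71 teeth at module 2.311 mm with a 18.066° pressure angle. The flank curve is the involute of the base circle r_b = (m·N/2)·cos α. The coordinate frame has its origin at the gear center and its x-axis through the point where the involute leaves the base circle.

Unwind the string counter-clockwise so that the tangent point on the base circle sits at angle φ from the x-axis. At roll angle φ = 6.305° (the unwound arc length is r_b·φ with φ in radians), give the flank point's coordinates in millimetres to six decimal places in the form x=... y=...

x=78.466713 y=0.034603

pitch radius r_p = m·N/2 = 2.311·71/2 = 82.040500
base radius r_b = r_p·cos α = 82.040500·cos 18.066° = 77.995897
roll angle φ = 6.305° = 0.11004301 rad
x = r_b·(cos φ + φ·sin φ) = 77.995897·(0.99395138 + 0.11004301·0.10982105) = 78.466713
y = r_b·(sin φ − φ·cos φ) = 77.995897·(0.10982105 − 0.11004301·0.99395138) = 0.034603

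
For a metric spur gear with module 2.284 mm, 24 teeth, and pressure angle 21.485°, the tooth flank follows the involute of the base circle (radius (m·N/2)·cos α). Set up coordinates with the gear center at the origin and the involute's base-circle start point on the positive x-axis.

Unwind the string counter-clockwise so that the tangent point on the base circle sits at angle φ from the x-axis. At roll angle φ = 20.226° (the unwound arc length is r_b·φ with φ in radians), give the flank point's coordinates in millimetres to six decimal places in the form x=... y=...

x=27.043425 y=0.369334

pitch radius r_p = m·N/2 = 2.284·24/2 = 27.408000
base radius r_b = r_p·cos α = 27.408000·cos 21.485° = 25.503514
roll angle φ = 20.226° = 0.35301029 rad
x = r_b·(cos φ + φ·sin φ) = 25.503514·(0.93833623 + 0.35301029·0.34572404) = 27.043425
y = r_b·(sin φ − φ·cos φ) = 25.503514·(0.34572404 − 0.35301029·0.93833623) = 0.369334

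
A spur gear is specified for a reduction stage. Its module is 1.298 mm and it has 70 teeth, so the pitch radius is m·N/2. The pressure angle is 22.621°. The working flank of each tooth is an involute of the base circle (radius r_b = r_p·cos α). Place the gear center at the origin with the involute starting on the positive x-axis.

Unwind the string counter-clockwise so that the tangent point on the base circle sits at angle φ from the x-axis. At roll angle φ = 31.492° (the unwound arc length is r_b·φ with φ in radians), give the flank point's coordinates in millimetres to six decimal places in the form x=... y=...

x=47.798954 y=2.251704

pitch radius r_p = m·N/2 = 1.298·70/2 = 45.430000
base radius r_b = r_p·cos α = 45.430000·cos 22.621° = 41.935038
roll angle φ = 31.492° = 0.54963909 rad
x = r_b·(cos φ + φ·sin φ) = 41.935038·(0.85271311 + 0.54963909·0.52237951) = 47.798954
y = r_b·(sin φ − φ·cos φ) = 41.935038·(0.52237951 − 0.54963909·0.85271311) = 2.251704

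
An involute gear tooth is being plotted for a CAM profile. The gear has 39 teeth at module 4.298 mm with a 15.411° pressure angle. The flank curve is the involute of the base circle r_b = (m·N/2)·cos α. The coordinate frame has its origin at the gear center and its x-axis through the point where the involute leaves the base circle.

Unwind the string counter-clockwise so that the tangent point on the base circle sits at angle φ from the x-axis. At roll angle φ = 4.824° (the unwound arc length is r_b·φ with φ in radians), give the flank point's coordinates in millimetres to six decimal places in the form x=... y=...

pitch radius r_p = m·N/2 = 4.298·39/2 = 83.811000
base radius r_b = r_p·cos α = 83.811000·cos 15.411° = 80.797525
roll angle φ = 4.824° = 0.08419468 rad
x = r_b·(cos φ + φ·sin φ) = 80.797525·(0.99645772 + 0.08419468·0.08409525) = 81.083395
y = r_b·(sin φ − φ·cos φ) = 80.797525·(0.08409525 − 0.08419468·0.99645772) = 0.016063

x=81.083395 y=0.016063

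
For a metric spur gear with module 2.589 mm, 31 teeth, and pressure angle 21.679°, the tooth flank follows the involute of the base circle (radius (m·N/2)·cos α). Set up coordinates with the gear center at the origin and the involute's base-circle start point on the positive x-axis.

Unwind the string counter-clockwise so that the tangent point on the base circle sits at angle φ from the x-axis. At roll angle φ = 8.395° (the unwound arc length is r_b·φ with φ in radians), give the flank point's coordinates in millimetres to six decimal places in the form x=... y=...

pitch radius r_p = m·N/2 = 2.589·31/2 = 40.129500
base radius r_b = r_p·cos α = 40.129500·cos 21.679° = 37.291061
roll angle φ = 8.395° = 0.14652039 rad
x = r_b·(cos φ + φ·sin φ) = 37.291061·(0.98928508 + 0.14652039·0.14599670) = 37.689202
y = r_b·(sin φ − φ·cos φ) = 37.291061·(0.14599670 − 0.14652039·0.98928508) = 0.039016

x=37.689202 y=0.039016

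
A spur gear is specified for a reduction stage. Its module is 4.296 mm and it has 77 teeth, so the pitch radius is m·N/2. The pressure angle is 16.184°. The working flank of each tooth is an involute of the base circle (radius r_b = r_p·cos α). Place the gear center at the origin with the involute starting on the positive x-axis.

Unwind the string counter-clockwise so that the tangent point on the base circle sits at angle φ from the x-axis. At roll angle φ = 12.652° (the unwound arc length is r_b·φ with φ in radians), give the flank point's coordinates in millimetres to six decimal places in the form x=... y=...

x=162.667176 y=0.567327

pitch radius r_p = m·N/2 = 4.296·77/2 = 165.396000
base radius r_b = r_p·cos α = 165.396000·cos 16.184° = 158.841614
roll angle φ = 12.652° = 0.22081906 rad
x = r_b·(cos φ + φ·sin φ) = 158.841614·(0.97571838 + 0.22081906·0.21902887) = 162.667176
y = r_b·(sin φ − φ·cos φ) = 158.841614·(0.21902887 − 0.22081906·0.97571838) = 0.567327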